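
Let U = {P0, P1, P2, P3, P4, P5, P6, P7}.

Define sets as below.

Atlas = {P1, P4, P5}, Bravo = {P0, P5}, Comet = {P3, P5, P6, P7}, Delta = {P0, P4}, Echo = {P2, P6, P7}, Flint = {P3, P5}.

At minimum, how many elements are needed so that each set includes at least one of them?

H = {P0, P5, P6} meets every set (each contains at least one member of H), and |H| = 3.
The sets Delta, Echo, Flint are pairwise disjoint, so any hitting set needs a separate element for each — at least 3. Hence 3 is optimal.

3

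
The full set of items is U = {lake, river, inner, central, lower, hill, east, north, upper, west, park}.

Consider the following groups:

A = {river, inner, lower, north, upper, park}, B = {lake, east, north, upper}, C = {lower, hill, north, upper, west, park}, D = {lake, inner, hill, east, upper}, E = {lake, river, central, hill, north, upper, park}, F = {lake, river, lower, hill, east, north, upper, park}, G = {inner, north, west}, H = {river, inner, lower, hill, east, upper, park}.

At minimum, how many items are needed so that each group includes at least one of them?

2

Take T = {inner, upper}. Each listed group contains at least one of these, so T is a hitting set of size 2.
No single item lies in every group, so at least 2 are needed and 2 is optimal.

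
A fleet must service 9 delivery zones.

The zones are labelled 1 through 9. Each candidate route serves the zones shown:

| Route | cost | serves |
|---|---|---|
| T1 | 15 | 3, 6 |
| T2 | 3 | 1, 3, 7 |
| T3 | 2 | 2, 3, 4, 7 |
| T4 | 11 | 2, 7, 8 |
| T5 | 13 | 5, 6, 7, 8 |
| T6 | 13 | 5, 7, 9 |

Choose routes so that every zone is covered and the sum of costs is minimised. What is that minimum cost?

T2, T3, T5, T6 together cover every zone (T2 ∪ T3 ∪ T5 ∪ T6 = {1, 2, 3, 4, 5, 6, 7, 8, 9}); total cost 3 + 2 + 13 + 13 = 31.
No covering selection has total cost below 31.

31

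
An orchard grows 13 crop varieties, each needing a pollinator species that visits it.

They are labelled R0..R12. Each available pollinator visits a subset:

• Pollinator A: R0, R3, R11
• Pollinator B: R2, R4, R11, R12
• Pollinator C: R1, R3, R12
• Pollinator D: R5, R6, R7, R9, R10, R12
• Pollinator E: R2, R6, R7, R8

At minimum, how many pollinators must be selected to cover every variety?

5

A and B and C and D and E together: A ∪ B ∪ C ∪ D ∪ E = {R0, R1, R2, R3, R4, R5, R6, R7, R8, R9, R10, R11, R12} — every variety is covered.
No 4 of the 5 pollinators cover everything (all 5 combinations miss at least one variety), so 5 is optimal.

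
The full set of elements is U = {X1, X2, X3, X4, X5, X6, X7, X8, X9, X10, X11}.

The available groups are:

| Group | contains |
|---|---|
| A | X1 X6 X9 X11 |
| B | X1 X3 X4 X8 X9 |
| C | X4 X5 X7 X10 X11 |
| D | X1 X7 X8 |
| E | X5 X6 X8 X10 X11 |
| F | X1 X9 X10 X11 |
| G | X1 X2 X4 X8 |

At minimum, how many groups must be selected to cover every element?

B and D and E and G together: B ∪ D ∪ E ∪ G = {X1, X2, X3, X4, X5, X6, X7, X8, X9, X10, X11} — every element is covered.
No 3 of the 7 groups cover everything (all 35 combinations miss at least one element), so 4 is optimal.

4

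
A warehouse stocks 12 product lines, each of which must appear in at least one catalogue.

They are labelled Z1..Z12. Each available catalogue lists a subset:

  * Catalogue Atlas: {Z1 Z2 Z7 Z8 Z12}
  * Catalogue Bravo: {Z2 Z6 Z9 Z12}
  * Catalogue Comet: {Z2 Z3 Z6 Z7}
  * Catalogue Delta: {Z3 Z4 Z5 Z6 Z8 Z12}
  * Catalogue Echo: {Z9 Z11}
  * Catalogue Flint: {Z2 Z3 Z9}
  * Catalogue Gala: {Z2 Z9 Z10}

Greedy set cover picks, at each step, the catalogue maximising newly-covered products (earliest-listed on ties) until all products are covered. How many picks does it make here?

4

Greedy: pick Delta (covers 6 new) → pick Atlas (covers 3 new) → pick Echo (covers 2 new) → pick Gala (covers 1 new). Total picks: 4.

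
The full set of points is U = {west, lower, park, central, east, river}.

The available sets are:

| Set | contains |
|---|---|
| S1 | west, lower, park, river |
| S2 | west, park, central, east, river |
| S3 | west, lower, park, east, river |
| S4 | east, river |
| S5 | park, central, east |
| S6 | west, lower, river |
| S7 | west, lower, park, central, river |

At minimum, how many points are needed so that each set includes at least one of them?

The 2 points {park, river} hit every set.
The sets S5, S6 are pairwise disjoint, so any hitting set needs a separate point for each — at least 2. Hence 2 is optimal.

2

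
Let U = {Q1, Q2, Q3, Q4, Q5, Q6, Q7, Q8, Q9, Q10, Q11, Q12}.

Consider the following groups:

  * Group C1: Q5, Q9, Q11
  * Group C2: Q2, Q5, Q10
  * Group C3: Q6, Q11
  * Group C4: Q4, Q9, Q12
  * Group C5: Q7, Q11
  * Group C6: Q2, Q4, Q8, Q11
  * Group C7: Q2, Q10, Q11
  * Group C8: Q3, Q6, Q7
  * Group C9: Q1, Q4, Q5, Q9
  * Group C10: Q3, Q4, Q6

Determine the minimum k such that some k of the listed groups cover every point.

C4 and C6 and C7 and C8 and C9 together: C4 ∪ C6 ∪ C7 ∪ C8 ∪ C9 = {Q1, Q2, Q3, Q4, Q5, Q6, Q7, Q8, Q9, Q10, Q11, Q12} — every point is covered.
No 4 of the 10 groups cover everything (all 210 combinations miss at least one point), so 5 is optimal.

5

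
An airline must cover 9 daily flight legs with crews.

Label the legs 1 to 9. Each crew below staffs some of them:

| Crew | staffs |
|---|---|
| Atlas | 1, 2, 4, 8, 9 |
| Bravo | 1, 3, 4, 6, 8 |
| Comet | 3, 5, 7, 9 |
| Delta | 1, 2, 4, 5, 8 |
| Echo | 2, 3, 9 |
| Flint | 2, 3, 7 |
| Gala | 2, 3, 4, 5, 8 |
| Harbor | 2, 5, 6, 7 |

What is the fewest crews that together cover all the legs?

Take {Bravo, Comet, Gala}. Their union is {1, 2, 3, 4, 5, 6, 7, 8, 9}, which is all 9 legs.
No 2 of the 8 crews cover everything (all 28 combinations miss at least one leg), so 3 is optimal.

3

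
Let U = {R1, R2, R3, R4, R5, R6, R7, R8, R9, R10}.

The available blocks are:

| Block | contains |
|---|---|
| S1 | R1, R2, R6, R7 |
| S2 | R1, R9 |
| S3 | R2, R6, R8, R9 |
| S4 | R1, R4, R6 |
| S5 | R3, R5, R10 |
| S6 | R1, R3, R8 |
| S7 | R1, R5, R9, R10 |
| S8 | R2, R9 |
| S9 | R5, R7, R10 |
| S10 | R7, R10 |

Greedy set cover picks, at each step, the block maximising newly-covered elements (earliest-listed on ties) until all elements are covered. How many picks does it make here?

4

Greedy: pick S1 (covers 4 new) → pick S5 (covers 3 new) → pick S3 (covers 2 new) → pick S4 (covers 1 new). Total picks: 4.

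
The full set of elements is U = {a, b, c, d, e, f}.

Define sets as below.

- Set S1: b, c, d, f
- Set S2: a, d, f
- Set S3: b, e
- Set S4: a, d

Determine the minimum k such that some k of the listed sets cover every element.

S1, S2, and S3 cover everything between them: the union {a, b, c, d, e, f} is all of U.
Only S1 contains c, so S1 is forced; the remaining 2 elements need at least 2 more sets (each remaining set adds at most 1) — so at least 3 sets are needed, and 3 is optimal.

3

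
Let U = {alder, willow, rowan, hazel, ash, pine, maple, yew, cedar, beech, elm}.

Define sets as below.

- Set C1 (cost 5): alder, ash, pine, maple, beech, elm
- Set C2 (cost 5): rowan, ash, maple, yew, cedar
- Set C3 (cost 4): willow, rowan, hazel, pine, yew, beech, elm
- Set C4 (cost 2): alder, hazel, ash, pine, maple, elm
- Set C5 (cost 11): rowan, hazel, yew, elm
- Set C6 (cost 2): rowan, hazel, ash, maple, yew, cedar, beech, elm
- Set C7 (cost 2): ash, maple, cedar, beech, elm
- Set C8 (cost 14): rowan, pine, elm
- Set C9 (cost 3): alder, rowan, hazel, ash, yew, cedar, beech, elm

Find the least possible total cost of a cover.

8

C3, C4, C7 together cover every item (C3 ∪ C4 ∪ C7 = {alder, willow, rowan, hazel, ash, pine, maple, yew, cedar, beech, elm}); total cost 4 + 2 + 2 = 8.
No covering selection has total cost below 8.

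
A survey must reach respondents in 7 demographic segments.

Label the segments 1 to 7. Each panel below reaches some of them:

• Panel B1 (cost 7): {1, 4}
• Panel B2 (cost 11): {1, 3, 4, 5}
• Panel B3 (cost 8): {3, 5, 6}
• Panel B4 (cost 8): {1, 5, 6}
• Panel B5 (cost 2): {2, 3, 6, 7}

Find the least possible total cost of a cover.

13

B2, B5 together cover every segment (B2 ∪ B5 = {1, 2, 3, 4, 5, 6, 7}); total cost 11 + 2 = 13.
The greedy pick B5, B1, B3 costs 17; no covering selection beats 13.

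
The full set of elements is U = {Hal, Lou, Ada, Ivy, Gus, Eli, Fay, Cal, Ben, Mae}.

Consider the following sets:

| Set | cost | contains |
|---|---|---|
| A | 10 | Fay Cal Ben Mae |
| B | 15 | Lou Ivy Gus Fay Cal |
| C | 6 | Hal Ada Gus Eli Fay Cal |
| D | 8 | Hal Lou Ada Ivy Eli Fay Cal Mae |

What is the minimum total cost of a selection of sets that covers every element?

24

A, C, D together cover every element (A ∪ C ∪ D = {Hal, Lou, Ada, Ivy, Gus, Eli, Fay, Cal, Ben, Mae}); total cost 10 + 6 + 8 = 24.
No covering selection has total cost below 24.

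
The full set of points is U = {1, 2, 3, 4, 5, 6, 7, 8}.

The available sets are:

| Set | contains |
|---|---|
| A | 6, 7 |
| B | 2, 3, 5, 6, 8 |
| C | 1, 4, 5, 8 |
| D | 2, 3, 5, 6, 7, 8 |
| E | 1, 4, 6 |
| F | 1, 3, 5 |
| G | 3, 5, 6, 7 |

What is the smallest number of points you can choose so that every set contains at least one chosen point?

Take H = {5, 6}. Each listed set contains at least one of these, so H is a hitting set of size 2.
The sets A, C are pairwise disjoint, so any hitting set needs a separate point for each — at least 2. Hence 2 is optimal.

2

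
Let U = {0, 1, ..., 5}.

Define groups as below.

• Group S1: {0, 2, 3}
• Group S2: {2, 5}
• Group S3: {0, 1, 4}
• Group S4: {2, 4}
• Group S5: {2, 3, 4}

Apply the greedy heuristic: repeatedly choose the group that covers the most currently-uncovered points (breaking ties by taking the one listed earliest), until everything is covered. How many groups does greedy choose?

Greedy: pick S1 (covers 3 new) → pick S3 (covers 2 new) → pick S2 (covers 1 new). Total picks: 3.

3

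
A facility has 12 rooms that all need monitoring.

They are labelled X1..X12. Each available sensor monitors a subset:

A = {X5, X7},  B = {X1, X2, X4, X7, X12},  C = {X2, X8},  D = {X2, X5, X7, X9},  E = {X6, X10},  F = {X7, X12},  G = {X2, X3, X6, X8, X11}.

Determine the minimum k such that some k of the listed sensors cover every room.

B and D and E and G together: B ∪ D ∪ E ∪ G = {X1, X2, X3, X4, X5, X6, X7, X8, X9, X10, X11, X12} — every room is covered.
No 3 of the 7 sensors cover everything (all 35 combinations miss at least one room), so 4 is optimal.

4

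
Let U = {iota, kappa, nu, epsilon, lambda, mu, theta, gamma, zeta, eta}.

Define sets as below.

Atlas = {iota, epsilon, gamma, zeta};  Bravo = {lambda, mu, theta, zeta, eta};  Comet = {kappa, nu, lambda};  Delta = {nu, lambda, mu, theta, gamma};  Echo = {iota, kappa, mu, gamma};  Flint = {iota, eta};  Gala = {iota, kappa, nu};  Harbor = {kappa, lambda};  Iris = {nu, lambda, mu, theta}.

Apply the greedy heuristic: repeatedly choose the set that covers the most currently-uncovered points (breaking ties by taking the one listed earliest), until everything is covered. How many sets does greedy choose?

3

Greedy: pick Bravo (covers 5 new) → pick Atlas (covers 3 new) → pick Comet (covers 2 new). Total picks: 3.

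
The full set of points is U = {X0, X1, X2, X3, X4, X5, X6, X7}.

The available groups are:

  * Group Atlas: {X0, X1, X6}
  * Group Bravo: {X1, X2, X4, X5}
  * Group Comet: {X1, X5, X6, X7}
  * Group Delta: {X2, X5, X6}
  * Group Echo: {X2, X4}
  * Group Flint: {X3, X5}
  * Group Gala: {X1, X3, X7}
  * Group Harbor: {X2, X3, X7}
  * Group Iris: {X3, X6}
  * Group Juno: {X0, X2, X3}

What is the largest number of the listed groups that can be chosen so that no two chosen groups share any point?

Atlas, Echo, Flint are pairwise disjoint (Atlas={X0,X1,X6}; Echo={X2,X4}; Flint={X3,X5}).
Every remaining group overlaps one of these, and no 4 of the listed groups are pairwise disjoint, so 3 is the maximum.

3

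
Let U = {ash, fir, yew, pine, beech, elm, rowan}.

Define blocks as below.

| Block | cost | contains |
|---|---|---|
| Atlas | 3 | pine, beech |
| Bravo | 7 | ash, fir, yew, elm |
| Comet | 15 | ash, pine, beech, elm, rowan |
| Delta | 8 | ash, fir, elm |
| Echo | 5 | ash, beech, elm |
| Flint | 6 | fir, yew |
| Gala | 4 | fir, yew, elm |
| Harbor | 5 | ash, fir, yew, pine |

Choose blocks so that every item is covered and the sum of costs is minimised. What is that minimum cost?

19

Comet, Gala together cover every item (Comet ∪ Gala = {ash, fir, yew, pine, beech, elm, rowan}); total cost 15 + 4 = 19.
The greedy pick Harbor, Echo, Comet costs 25; no covering selection beats 19.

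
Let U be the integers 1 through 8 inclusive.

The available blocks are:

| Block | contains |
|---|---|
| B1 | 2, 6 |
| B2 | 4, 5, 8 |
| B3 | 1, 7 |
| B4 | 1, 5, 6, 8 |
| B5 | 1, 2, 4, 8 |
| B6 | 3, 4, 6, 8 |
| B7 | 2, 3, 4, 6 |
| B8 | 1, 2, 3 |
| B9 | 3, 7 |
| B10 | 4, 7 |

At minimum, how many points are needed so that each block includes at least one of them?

3

H = {2, 7, 8} meets every block (each contains at least one member of H), and |H| = 3.
The blocks B1, B2, B3 are pairwise disjoint, so any hitting set needs a separate point for each — at least 3. Hence 3 is optimal.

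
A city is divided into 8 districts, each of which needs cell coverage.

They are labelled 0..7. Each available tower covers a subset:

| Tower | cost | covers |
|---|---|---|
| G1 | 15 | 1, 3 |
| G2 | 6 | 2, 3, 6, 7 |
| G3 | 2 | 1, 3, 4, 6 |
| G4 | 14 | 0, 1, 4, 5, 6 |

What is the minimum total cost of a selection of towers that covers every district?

20

G2, G4 together cover every district (G2 ∪ G4 = {0, 1, 2, 3, 4, 5, 6, 7}); total cost 6 + 14 = 20.
The greedy pick G3, G2, G4 costs 22; no covering selection beats 20.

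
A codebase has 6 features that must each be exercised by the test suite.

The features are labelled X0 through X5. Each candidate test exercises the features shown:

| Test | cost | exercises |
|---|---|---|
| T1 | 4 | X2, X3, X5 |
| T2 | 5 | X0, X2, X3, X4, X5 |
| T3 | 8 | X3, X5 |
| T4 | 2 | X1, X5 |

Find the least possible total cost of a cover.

T2, T4 together cover every feature (T2 ∪ T4 = {X0, X1, X2, X3, X4, X5}); total cost 5 + 2 = 7.
No covering selection has total cost below 7.

7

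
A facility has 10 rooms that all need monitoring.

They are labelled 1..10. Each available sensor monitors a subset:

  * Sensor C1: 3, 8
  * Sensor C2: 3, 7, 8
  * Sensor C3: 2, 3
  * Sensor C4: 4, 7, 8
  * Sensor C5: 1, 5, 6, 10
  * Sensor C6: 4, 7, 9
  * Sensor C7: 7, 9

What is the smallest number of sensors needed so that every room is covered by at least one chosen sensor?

Take {C1, C3, C5, C6}. Their union is {1, 2, 3, 4, 5, 6, 7, 8, 9, 10}, which is all 10 rooms.
No 3 of the 7 sensors cover everything (all 35 combinations miss at least one room), so 4 is optimal.

4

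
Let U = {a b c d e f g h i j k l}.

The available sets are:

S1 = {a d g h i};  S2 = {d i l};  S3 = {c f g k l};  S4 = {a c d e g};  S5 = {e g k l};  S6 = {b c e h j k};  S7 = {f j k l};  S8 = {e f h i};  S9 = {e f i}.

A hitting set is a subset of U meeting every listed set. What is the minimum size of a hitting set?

T = {e, g, l} meets every set (each contains at least one member of T), and |T| = 3.
No choice of 2 points meets every set, so 3 is the minimum.

3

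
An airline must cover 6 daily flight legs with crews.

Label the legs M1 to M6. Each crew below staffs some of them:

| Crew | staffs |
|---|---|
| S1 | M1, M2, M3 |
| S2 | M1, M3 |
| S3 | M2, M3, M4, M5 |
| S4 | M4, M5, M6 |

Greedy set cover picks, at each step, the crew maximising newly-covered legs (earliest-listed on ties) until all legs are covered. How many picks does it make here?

Greedy: pick S3 (covers 4 new) → pick S1 (covers 1 new) → pick S4 (covers 1 new). Total picks: 3.
(The true minimum cover uses only 2 crews, so greedy is not optimal here.)

3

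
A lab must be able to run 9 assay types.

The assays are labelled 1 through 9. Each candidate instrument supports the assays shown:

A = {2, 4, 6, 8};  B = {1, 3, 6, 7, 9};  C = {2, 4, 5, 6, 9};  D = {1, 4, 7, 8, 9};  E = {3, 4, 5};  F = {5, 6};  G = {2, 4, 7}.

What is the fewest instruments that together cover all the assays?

3

Take {A, B, F}. Their union is {1, 2, 3, 4, 5, 6, 7, 8, 9}, which is all 9 assays.
No 2 of the 7 instruments cover everything (all 21 combinations miss at least one assay), so 3 is optimal.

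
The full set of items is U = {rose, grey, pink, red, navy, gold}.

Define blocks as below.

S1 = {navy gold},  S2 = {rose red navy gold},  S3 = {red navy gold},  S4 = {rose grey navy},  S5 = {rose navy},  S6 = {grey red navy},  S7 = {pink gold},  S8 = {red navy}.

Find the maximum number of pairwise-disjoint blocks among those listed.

2

S4, S7 are pairwise disjoint (S4={rose,grey,navy}; S7={pink,gold}).
Every remaining block overlaps one of these, and no 3 of the listed blocks are pairwise disjoint, so 2 is the maximum.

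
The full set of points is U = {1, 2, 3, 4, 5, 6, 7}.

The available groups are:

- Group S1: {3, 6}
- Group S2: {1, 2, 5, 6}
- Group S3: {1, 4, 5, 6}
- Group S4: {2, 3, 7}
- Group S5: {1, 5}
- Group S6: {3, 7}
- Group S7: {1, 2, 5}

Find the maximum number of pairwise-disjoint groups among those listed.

S6, S7 are pairwise disjoint (S6={3,7}; S7={1,2,5}).
Every remaining group overlaps one of these, and no 3 of the listed groups are pairwise disjoint, so 2 is the maximum.

2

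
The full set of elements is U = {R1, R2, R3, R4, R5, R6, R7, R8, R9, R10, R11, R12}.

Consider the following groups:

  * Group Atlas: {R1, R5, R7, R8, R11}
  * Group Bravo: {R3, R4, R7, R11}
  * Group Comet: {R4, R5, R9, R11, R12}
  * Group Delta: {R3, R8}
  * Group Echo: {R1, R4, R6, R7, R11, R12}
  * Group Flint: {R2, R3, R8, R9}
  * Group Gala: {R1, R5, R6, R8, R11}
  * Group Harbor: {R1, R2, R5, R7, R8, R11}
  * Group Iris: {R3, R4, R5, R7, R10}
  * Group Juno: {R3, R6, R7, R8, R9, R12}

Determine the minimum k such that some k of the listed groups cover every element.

Harbor, Iris, and Juno cover everything between them: the union {R1, R2, R3, R4, R5, R6, R7, R8, R9, R10, R11, R12} is all of U.
Only Iris contains R10, so Iris is forced; the remaining 7 elements need at least 2 more groups (each remaining group adds at most 4) — so at least 3 groups are needed, and 3 is optimal.

3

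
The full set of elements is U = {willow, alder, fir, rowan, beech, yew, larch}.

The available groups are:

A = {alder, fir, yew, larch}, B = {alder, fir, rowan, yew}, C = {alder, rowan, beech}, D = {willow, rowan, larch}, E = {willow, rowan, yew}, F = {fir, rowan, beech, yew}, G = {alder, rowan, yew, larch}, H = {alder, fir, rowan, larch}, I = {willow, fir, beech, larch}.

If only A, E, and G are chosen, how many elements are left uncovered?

Union of A, E, G = {willow, alder, fir, rowan, yew, larch}.
Not covered: beech — 1 element.

1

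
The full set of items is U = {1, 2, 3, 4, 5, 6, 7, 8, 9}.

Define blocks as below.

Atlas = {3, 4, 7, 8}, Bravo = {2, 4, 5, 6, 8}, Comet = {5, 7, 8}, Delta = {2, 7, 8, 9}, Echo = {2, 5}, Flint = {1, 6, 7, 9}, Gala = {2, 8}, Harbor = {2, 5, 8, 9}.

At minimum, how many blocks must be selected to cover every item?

3

Atlas and Flint and Harbor together: Atlas ∪ Flint ∪ Harbor = {1, 2, 3, 4, 5, 6, 7, 8, 9} — every item is covered.
Only Flint contains 1, so Flint is forced; the remaining 5 items need at least 2 more blocks (each remaining block adds at most 4) — so at least 3 blocks are needed, and 3 is optimal.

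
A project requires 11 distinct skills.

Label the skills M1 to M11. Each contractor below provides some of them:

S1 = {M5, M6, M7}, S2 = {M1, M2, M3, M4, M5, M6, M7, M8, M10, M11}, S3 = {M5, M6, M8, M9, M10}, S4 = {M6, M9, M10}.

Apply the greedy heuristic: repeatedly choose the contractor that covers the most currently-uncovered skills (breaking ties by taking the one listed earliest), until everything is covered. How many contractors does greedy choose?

Greedy: pick S2 (covers 10 new) → pick S3 (covers 1 new). Total picks: 2.

2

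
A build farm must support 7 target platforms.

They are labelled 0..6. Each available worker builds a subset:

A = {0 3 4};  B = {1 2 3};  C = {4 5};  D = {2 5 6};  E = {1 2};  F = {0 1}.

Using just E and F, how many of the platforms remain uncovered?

4

Union of E, F = {0, 1, 2}.
Not covered: 3, 4, 5, 6 — 4 platforms.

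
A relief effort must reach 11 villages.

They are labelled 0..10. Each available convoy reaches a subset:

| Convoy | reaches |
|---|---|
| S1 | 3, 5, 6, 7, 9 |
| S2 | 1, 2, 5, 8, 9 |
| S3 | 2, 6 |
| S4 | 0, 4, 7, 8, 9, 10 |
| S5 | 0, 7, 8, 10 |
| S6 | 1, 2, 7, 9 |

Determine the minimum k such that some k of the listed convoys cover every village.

Take {S1, S4, S6}. Their union is {0, 1, 2, 3, 4, 5, 6, 7, 8, 9, 10}, which is all 11 villages.
Only S1 contains 3, so S1 is forced; the remaining 6 villages need at least 2 more convoys (each remaining convoy adds at most 4) — so at least 3 convoys are needed, and 3 is optimal.

3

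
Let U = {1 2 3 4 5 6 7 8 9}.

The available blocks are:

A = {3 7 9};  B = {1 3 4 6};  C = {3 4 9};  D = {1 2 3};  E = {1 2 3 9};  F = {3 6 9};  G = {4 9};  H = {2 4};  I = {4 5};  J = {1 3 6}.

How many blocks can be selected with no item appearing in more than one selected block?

I, J are pairwise disjoint (I={4,5}; J={1,3,6}).
Every remaining block overlaps one of these, and no 3 of the listed blocks are pairwise disjoint, so 2 is the maximum.

2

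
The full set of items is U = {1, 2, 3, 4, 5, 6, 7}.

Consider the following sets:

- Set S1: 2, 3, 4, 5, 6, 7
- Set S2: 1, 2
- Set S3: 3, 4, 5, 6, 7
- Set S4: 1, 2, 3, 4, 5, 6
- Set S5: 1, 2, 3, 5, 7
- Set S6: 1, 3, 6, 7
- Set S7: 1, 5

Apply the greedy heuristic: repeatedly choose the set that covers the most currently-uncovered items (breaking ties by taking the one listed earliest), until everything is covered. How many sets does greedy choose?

Greedy: pick S1 (covers 6 new) → pick S2 (covers 1 new). Total picks: 2.

2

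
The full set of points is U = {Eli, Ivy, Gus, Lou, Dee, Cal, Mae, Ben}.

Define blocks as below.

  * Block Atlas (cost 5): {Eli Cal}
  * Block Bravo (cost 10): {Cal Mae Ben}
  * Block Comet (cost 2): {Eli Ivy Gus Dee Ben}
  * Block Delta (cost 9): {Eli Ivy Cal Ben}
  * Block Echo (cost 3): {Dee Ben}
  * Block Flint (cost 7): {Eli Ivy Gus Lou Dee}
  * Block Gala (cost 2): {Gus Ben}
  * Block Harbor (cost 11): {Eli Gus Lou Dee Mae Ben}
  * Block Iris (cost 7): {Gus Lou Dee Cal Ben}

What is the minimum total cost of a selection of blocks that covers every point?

17

Bravo, Flint together cover every point (Bravo ∪ Flint = {Eli, Ivy, Gus, Lou, Dee, Cal, Mae, Ben}); total cost 10 + 7 = 17.
The greedy pick Comet, Iris, Bravo costs 19; no covering selection beats 17.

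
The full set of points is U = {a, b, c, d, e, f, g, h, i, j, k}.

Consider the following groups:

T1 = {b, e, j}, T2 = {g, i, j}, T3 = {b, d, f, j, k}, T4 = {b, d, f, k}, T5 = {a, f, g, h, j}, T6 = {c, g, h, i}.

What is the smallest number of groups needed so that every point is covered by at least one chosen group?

Take {T1, T3, T5, T6}. Their union is {a, b, c, d, e, f, g, h, i, j, k}, which is all 11 points.
No 3 of the 6 groups cover everything (all 20 combinations miss at least one point), so 4 is optimal.

4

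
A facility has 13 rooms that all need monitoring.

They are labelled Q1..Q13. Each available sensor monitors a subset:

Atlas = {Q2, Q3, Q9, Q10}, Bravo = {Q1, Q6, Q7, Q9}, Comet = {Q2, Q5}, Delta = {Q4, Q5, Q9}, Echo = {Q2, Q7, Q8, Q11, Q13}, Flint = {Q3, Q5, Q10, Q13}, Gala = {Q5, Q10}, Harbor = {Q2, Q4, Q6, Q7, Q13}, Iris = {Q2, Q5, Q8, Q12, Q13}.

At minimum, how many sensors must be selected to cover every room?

Atlas and Bravo and Delta and Echo and Iris together: Atlas ∪ Bravo ∪ Delta ∪ Echo ∪ Iris = {Q1, Q2, Q3, Q4, Q5, Q6, Q7, Q8, Q9, Q10, Q11, Q12, Q13} — every room is covered.
No 4 of the 9 sensors cover everything (all 126 combinations miss at least one room), so 5 is optimal.

5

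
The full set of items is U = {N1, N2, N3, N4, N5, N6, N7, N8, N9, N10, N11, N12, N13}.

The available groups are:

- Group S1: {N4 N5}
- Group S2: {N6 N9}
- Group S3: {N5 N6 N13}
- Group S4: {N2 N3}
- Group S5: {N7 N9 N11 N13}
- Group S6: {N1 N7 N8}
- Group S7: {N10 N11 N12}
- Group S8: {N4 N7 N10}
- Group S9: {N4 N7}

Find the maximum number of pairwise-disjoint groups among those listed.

5

S1, S2, S4, S6, S7 are pairwise disjoint (S1={N4,N5}; S2={N6,N9}; S4={N2,N3}; S6={N1,N7,N8}; S7={N10,N11,N12}).
Every remaining group overlaps one of these, and no 6 of the listed groups are pairwise disjoint, so 5 is the maximum.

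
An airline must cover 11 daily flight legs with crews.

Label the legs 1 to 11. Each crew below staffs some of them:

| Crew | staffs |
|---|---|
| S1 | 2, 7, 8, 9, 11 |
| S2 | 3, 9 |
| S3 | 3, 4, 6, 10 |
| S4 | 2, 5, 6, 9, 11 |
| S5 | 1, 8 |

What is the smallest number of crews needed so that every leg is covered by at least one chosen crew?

4

Take {S1, S3, S4, S5}. Their union is {1, 2, 3, 4, 5, 6, 7, 8, 9, 10, 11}, which is all 11 legs.
No 3 of the 5 crews cover everything (all 10 combinations miss at least one leg), so 4 is optimal.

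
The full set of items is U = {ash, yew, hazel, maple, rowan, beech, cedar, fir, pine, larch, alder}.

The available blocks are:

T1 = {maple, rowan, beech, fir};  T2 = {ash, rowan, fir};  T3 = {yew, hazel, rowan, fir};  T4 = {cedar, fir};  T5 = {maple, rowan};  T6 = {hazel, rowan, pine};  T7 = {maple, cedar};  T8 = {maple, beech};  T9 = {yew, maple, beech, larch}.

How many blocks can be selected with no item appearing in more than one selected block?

T4, T6, T8 are pairwise disjoint (T4={cedar,fir}; T6={hazel,rowan,pine}; T8={maple,beech}).
Every remaining block overlaps one of these, and no 4 of the listed blocks are pairwise disjoint, so 3 is the maximum.

3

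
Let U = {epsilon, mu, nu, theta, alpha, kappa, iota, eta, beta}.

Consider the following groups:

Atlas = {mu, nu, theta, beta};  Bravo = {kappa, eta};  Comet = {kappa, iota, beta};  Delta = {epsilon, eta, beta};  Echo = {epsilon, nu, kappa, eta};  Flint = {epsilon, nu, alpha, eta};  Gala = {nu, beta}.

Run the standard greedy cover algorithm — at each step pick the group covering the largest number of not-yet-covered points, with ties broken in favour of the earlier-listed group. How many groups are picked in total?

4

Greedy: pick Atlas (covers 4 new) → pick Echo (covers 3 new) → pick Comet (covers 1 new) → pick Flint (covers 1 new). Total picks: 4.
(The true minimum cover uses only 3 groups, so greedy is not optimal here.)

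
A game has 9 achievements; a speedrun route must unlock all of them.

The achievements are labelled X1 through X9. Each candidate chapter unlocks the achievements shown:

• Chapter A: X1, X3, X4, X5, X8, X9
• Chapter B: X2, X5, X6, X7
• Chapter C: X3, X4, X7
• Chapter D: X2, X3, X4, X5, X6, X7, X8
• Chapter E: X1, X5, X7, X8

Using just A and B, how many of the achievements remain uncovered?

Union of A, B = {X1, X2, X3, X4, X5, X6, X7, X8, X9} — that's every achievement, so 0 are uncovered.

0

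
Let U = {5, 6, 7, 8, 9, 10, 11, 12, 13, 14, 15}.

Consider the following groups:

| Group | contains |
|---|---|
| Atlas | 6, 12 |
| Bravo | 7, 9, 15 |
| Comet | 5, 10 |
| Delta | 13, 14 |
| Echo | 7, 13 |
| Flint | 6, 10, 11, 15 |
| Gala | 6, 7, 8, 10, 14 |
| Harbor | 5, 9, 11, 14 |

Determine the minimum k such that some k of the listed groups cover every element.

Take {Atlas, Delta, Flint, Gala, Harbor}. Their union is {5, 6, 7, 8, 9, 10, 11, 12, 13, 14, 15}, which is all 11 elements.
No 4 of the 8 groups cover everything (all 70 combinations miss at least one element), so 5 is optimal.

5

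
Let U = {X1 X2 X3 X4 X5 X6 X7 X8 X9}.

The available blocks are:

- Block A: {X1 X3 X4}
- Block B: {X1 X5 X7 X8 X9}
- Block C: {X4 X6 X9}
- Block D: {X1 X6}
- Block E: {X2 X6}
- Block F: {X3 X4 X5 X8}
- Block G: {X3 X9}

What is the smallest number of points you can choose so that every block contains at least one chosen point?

3

Take H = {X3, X6, X9}. Each listed block contains at least one of these, so H is a hitting set of size 3.
No choice of 2 points meets every block, so 3 is the minimum.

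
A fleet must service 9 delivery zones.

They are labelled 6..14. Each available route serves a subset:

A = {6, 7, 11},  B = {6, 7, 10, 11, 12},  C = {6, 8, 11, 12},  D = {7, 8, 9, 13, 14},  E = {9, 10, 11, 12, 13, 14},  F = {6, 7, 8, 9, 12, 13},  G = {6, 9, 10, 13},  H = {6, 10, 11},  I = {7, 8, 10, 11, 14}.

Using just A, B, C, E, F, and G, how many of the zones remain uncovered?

0

Union of A, B, C, E, F, G = {6, 7, 8, 9, 10, 11, 12, 13, 14} — that's every zone, so 0 are uncovered.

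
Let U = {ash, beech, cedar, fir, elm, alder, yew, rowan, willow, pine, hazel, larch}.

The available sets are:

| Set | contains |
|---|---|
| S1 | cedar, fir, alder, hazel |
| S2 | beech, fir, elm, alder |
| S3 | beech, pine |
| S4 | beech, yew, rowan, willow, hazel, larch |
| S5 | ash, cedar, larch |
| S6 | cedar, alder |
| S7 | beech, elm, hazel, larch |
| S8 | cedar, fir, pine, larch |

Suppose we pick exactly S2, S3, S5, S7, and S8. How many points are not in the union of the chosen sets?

Union of S2, S3, S5, S7, S8 = {ash, beech, cedar, fir, elm, alder, pine, hazel, larch}.
Not covered: yew, rowan, willow — 3 points.

3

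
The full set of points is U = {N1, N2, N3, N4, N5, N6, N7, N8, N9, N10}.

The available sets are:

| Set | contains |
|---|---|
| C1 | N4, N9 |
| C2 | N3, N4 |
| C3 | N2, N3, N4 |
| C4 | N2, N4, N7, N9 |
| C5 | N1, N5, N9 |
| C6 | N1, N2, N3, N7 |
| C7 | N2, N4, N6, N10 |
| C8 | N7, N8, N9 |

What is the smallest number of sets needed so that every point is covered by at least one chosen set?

C5, C6, C7, and C8 cover everything between them: the union {N1, N2, N3, N4, N5, N6, N7, N8, N9, N10} is all of U.
No 3 of the 8 sets cover everything (all 56 combinations miss at least one point), so 4 is optimal.

4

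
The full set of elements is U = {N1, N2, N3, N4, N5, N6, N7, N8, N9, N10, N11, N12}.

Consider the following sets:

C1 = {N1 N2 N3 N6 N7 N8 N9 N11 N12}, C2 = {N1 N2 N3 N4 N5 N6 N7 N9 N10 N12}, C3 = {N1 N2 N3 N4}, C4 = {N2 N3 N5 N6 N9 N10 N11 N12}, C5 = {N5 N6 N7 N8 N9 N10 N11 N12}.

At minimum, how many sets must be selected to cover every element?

Take {C2, C5}. Their union is {N1, N2, N3, N4, N5, N6, N7, N8, N9, N10, N11, N12}, which is all 12 elements.
No single set has all 12 elements (the largest, C2, has 10), so 2 is optimal.

2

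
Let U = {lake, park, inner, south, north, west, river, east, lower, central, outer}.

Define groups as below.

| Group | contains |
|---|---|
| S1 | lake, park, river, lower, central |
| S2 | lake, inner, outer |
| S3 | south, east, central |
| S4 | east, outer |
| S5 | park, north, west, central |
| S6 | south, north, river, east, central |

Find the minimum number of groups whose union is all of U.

S1 and S2 and S5 and S6 together: S1 ∪ S2 ∪ S5 ∪ S6 = {lake, park, inner, south, north, west, river, east, lower, central, outer} — every item is covered.
Only S5 contains west, so S5 is forced; the remaining 7 items need at least 3 more groups (each remaining group adds at most 3) — so at least 4 groups are needed, and 4 is optimal.

4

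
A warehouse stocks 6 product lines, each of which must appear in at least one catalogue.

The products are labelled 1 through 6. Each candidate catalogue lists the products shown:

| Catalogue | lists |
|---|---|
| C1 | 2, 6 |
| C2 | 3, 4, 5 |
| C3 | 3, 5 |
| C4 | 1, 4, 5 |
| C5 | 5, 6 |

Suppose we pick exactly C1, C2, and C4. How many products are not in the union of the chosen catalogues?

Union of C1, C2, C4 = {1, 2, 3, 4, 5, 6} — that's every product, so 0 are uncovered.

0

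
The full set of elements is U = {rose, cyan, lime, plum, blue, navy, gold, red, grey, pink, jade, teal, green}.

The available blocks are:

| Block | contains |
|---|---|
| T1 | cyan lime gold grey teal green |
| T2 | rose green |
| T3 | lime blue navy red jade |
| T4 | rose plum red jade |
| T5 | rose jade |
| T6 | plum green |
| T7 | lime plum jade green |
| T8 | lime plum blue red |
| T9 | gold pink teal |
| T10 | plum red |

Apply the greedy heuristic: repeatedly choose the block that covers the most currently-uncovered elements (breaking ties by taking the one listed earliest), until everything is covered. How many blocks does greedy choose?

4

Greedy: pick T1 (covers 6 new) → pick T3 (covers 4 new) → pick T4 (covers 2 new) → pick T9 (covers 1 new). Total picks: 4.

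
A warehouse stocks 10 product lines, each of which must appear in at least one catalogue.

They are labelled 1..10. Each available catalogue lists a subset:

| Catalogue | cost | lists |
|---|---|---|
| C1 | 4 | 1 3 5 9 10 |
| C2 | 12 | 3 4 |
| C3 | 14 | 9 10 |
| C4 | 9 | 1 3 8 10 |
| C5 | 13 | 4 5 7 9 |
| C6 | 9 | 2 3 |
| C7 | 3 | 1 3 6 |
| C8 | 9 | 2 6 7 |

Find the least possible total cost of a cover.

31

C4, C5, C8 together cover every product (C4 ∪ C5 ∪ C8 = {1, 2, 3, 4, 5, 6, 7, 8, 9, 10}); total cost 9 + 13 + 9 = 31.
The greedy pick C1, C7, C8, C4, C2 costs 37; no covering selection beats 31.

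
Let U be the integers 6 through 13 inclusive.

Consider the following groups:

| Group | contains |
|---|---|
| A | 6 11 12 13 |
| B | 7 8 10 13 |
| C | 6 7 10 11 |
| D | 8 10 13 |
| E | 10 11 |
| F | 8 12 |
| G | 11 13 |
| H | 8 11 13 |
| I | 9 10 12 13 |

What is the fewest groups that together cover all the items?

C, D, and I cover everything between them: the union {6, 7, 8, 9, 10, 11, 12, 13} is all of U.
Only I contains 9, so I is forced; the remaining 4 items need at least 2 more groups (each remaining group adds at most 3) — so at least 3 groups are needed, and 3 is optimal.

3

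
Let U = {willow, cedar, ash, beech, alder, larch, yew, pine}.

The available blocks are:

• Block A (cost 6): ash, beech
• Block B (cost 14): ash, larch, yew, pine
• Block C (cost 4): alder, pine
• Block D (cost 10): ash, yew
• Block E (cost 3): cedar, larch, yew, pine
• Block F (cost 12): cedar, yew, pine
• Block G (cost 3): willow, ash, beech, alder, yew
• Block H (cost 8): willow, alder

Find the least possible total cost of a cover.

E, G together cover every element (E ∪ G = {willow, cedar, ash, beech, alder, larch, yew, pine}); total cost 3 + 3 = 6.
No covering selection has total cost below 6.

6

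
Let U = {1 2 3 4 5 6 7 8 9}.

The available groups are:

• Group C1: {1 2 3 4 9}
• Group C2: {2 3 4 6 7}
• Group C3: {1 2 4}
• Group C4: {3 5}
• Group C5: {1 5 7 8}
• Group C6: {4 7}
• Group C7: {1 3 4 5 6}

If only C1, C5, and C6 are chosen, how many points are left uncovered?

1

Union of C1, C5, C6 = {1, 2, 3, 4, 5, 7, 8, 9}.
Not covered: 6 — 1 point.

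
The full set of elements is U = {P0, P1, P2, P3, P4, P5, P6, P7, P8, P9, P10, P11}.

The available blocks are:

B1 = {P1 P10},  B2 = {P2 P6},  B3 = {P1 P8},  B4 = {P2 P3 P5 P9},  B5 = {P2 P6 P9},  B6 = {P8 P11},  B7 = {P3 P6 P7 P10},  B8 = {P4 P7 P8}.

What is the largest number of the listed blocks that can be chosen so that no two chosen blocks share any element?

3

B1, B2, B6 are pairwise disjoint (B1={P1,P10}; B2={P2,P6}; B6={P8,P11}).
Every remaining block overlaps one of these, and no 4 of the listed blocks are pairwise disjoint, so 3 is the maximum.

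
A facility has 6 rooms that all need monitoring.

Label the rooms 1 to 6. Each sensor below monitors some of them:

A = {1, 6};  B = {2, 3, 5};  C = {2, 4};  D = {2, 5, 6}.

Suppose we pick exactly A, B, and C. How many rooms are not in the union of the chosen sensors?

0

Union of A, B, C = {1, 2, 3, 4, 5, 6} — that's every room, so 0 are uncovered.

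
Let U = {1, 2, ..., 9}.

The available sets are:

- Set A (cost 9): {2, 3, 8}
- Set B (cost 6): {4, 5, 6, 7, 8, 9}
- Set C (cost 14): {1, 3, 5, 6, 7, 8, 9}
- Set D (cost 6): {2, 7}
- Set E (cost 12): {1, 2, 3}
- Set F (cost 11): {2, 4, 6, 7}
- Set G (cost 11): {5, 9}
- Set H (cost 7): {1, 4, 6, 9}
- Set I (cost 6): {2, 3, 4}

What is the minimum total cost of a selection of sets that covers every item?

18

B, E together cover every item (B ∪ E = {1, 2, 3, 4, 5, 6, 7, 8, 9}); total cost 6 + 12 = 18.
The greedy pick B, I, H costs 19; no covering selection beats 18.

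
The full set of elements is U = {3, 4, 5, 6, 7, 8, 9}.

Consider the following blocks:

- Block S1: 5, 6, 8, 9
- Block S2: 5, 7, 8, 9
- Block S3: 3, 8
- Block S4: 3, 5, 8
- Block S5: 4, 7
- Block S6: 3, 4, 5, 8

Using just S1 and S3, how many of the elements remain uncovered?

Union of S1, S3 = {3, 5, 6, 8, 9}.
Not covered: 4, 7 — 2 elements.

2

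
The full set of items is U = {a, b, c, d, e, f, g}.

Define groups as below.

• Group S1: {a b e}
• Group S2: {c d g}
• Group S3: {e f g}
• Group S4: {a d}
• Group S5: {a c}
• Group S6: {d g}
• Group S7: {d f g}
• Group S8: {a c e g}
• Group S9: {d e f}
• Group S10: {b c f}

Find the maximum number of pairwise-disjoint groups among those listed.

2

S3, S4 are pairwise disjoint (S3={e,f,g}; S4={a,d}).
Every remaining group overlaps one of these, and no 3 of the listed groups are pairwise disjoint, so 2 is the maximum.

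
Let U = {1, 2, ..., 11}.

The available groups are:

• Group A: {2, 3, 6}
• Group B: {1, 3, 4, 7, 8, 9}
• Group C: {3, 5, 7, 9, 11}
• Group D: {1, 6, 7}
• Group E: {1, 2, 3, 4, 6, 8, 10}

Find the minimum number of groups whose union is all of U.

C and E together: C ∪ E = {1, 2, 3, 4, 5, 6, 7, 8, 9, 10, 11} — every element is covered.
No single group has all 11 elements (the largest, E, has 7), so 2 is optimal.

2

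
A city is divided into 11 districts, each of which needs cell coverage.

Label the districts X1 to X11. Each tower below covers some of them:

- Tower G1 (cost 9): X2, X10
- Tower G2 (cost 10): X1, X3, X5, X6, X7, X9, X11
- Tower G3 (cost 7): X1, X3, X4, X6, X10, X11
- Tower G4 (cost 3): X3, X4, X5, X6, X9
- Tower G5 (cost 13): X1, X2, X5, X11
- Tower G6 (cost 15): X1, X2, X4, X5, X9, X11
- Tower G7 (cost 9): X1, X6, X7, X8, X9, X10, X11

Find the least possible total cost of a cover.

G1, G4, G7 together cover every district (G1 ∪ G4 ∪ G7 = {X1, X2, X3, X4, X5, X6, X7, X8, X9, X10, X11}); total cost 9 + 3 + 9 = 21.
No covering selection has total cost below 21.

21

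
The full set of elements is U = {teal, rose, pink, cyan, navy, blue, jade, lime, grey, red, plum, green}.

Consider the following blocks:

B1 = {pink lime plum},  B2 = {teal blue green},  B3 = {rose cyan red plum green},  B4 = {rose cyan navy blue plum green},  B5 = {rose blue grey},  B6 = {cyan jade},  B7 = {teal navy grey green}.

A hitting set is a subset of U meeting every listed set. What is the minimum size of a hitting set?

4

Take H = {rose, jade, plum, green}. Each listed block contains at least one of these, so H is a hitting set of size 4.
No choice of 3 elements meets every block, so 4 is the minimum.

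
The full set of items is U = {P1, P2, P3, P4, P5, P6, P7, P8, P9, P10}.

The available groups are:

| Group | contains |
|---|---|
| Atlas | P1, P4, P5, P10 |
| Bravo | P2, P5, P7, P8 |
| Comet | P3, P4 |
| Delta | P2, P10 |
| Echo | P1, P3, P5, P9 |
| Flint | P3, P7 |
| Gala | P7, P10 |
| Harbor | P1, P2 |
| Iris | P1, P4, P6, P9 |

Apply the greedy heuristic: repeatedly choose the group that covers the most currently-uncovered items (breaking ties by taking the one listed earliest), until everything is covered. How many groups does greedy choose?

Greedy: pick Atlas (covers 4 new) → pick Bravo (covers 3 new) → pick Echo (covers 2 new) → pick Iris (covers 1 new). Total picks: 4.

4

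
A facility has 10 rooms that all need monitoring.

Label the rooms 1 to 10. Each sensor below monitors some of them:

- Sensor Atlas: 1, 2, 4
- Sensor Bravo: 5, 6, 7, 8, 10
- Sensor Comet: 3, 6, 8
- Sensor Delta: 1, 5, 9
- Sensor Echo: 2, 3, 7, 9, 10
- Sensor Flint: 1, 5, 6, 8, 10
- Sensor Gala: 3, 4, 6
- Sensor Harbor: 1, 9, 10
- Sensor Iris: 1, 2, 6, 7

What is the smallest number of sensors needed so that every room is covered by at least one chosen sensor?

Echo and Flint and Gala together: Echo ∪ Flint ∪ Gala = {1, 2, 3, 4, 5, 6, 7, 8, 9, 10} — every room is covered.
No 2 of the 9 sensors cover everything (all 36 combinations miss at least one room), so 3 is optimal.

3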